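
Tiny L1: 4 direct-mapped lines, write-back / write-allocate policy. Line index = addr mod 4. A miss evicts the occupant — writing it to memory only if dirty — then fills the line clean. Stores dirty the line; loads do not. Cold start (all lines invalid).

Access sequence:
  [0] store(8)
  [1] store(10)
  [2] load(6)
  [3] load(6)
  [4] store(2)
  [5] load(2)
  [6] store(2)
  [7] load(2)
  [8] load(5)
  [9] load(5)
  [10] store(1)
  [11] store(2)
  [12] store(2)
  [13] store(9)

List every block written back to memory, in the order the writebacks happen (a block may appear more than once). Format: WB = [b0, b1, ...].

0: W B8 -> L0 miss  d=D]
1: W B10 -> L2 miss  d=D]
2: R B6 -> L2 miss wb->B10  d=-]
3: R B6 -> L2 hit  d=-]
4: W B2 -> L2 miss  d=D]
5: R B2 -> L2 hit  d=D]
6: W B2 -> L2 hit  d=D]
7: R B2 -> L2 hit  d=D]
8: R B5 -> L1 miss  d=-]
9: R B5 -> L1 hit  d=-]
10: W B1 -> L1 miss  d=D]
11: W B2 -> L2 hit  d=D]
12: W B2 -> L2 hit  d=D]
13: W B9 -> L1 miss wb->B1  d=D]

WB = [10, 1]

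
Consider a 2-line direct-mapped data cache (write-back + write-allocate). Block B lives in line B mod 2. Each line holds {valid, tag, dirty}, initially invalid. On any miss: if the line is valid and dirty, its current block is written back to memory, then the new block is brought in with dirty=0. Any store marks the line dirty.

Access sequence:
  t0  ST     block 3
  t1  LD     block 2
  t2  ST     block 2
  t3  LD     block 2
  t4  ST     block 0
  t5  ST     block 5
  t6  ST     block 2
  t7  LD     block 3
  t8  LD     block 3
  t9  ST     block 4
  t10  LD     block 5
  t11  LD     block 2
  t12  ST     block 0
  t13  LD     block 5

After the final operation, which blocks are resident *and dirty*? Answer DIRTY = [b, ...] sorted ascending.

  0 | W B3 → L1 miss [D]
  1 | R B2 → L0 miss [-]
  2 | W B2 → L0 hit [D]
  3 | R B2 → L0 hit [D]
  4 | W B0 → L0 miss wb→B2 [D]
  5 | W B5 → L1 miss wb→B3 [D]
  6 | W B2 → L0 miss wb→B0 [D]
  7 | R B3 → L1 miss wb→B5 [-]
  8 | R B3 → L1 hit [-]
  9 | W B4 → L0 miss wb→B2 [D]
  10 | R B5 → L1 miss [-]
  11 | R B2 → L0 miss wb→B4 [-]
  12 | W B0 → L0 miss [D]
  13 | R B5 → L1 hit [-]

DIRTY = [0]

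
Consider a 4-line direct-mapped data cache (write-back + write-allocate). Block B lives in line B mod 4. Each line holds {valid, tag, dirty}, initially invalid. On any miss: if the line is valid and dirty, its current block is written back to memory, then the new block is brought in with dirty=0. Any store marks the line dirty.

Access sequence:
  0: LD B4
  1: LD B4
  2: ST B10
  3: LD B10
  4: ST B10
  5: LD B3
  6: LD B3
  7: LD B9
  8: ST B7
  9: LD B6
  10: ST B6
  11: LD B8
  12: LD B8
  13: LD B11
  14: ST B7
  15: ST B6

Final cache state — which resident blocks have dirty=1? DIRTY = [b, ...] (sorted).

0: R B4 -> L0 miss  d=-]
1: R B4 -> L0 hit  d=-]
2: W B10 -> L2 miss  d=D]
3: R B10 -> L2 hit  d=D]
4: W B10 -> L2 hit  d=D]
5: R B3 -> L3 miss  d=-]
6: R B3 -> L3 hit  d=-]
7: R B9 -> L1 miss  d=-]
8: W B7 -> L3 miss  d=D]
9: R B6 -> L2 miss wb->B10  d=-]
10: W B6 -> L2 hit  d=D]
11: R B8 -> L0 miss  d=-]
12: R B8 -> L0 hit  d=-]
13: R B11 -> L3 miss wb->B7  d=-]
14: W B7 -> L3 miss  d=D]
15: W B6 -> L2 hit  d=D]

DIRTY = [6, 7]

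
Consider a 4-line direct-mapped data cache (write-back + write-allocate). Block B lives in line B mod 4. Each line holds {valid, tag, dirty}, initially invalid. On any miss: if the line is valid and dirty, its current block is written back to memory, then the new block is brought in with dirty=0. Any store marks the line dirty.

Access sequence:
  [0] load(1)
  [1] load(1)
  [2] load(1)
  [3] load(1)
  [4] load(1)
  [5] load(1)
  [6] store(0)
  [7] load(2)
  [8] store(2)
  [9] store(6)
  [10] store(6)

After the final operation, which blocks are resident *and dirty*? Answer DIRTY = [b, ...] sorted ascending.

DIRTY = [0, 6]

0: R B1 → L1 miss [-]
1: R B1 → L1 hit [-]
2: R B1 → L1 hit [-]
3: R B1 → L1 hit [-]
4: R B1 → L1 hit [-]
5: R B1 → L1 hit [-]
6: W B0 → L0 miss [D]
7: R B2 → L2 miss [-]
8: W B2 → L2 hit [D]
9: W B6 → L2 miss wb→B2 [D]
10: W B6 → L2 hit [D]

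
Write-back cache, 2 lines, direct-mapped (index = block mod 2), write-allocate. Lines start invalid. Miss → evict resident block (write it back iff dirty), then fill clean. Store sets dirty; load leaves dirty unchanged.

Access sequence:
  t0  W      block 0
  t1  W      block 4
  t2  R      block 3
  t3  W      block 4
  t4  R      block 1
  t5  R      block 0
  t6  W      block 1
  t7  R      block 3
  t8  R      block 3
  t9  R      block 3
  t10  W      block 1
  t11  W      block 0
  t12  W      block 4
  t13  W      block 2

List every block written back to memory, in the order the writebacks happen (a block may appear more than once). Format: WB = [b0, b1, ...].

WB = [0, 4, 1, 0, 4]

0: W B0 -> L0 miss  d=D]
1: W B4 -> L0 miss wb->B0  d=D]
2: R B3 -> L1 miss  d=-]
3: W B4 -> L0 hit  d=D]
4: R B1 -> L1 miss  d=-]
5: R B0 -> L0 miss wb->B4  d=-]
6: W B1 -> L1 hit  d=D]
7: R B3 -> L1 miss wb->B1  d=-]
8: R B3 -> L1 hit  d=-]
9: R B3 -> L1 hit  d=-]
10: W B1 -> L1 miss  d=D]
11: W B0 -> L0 hit  d=D]
12: W B4 -> L0 miss wb->B0  d=D]
13: W B2 -> L0 miss wb->B4  d=D]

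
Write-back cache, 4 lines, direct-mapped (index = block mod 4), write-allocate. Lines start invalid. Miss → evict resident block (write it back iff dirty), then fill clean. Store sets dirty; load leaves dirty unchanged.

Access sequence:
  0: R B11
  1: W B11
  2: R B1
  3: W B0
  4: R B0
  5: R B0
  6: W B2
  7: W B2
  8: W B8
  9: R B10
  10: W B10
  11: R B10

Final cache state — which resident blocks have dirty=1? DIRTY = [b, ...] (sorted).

0: R B11 → L3 miss [-]
1: W B11 → L3 hit [D]
2: R B1 → L1 miss [-]
3: W B0 → L0 miss [D]
4: R B0 → L0 hit [D]
5: R B0 → L0 hit [D]
6: W B2 → L2 miss [D]
7: W B2 → L2 hit [D]
8: W B8 → L0 miss wb→B0 [D]
9: R B10 → L2 miss wb→B2 [-]
10: W B10 → L2 hit [D]
11: R B10 → L2 hit [D]

DIRTY = [8, 10, 11]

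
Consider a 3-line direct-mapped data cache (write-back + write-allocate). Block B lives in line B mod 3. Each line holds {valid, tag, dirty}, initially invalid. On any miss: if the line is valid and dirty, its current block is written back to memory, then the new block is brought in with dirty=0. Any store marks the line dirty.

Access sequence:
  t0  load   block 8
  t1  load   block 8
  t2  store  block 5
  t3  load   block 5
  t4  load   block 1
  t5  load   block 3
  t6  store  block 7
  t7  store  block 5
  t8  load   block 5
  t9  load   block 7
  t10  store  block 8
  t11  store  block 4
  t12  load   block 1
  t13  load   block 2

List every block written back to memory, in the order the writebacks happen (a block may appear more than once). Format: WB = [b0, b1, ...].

  0 | R B8 → L2 miss [-]
  1 | R B8 → L2 hit [-]
  2 | W B5 → L2 miss [D]
  3 | R B5 → L2 hit [D]
  4 | R B1 → L1 miss [-]
  5 | R B3 → L0 miss [-]
  6 | W B7 → L1 miss [D]
  7 | W B5 → L2 hit [D]
  8 | R B5 → L2 hit [D]
  9 | R B7 → L1 hit [D]
  10 | W B8 → L2 miss wb→B5 [D]
  11 | W B4 → L1 miss wb→B7 [D]
  12 | R B1 → L1 miss wb→B4 [-]
  13 | R B2 → L2 miss wb→B8 [-]

WB = [5, 7, 4, 8]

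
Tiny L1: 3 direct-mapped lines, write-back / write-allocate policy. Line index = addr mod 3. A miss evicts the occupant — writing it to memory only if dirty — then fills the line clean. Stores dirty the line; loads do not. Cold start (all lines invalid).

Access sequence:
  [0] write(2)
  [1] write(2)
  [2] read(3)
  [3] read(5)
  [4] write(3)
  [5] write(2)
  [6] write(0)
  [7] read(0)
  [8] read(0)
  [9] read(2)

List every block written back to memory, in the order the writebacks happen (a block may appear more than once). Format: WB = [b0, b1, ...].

WB = [2, 3]

0: W B2 -> L2 miss  d=D]
1: W B2 -> L2 hit  d=D]
2: R B3 -> L0 miss  d=-]
3: R B5 -> L2 miss wb->B2  d=-]
4: W B3 -> L0 hit  d=D]
5: W B2 -> L2 miss  d=D]
6: W B0 -> L0 miss wb->B3  d=D]
7: R B0 -> L0 hit  d=D]
8: R B0 -> L0 hit  d=D]
9: R B2 -> L2 hit  d=D]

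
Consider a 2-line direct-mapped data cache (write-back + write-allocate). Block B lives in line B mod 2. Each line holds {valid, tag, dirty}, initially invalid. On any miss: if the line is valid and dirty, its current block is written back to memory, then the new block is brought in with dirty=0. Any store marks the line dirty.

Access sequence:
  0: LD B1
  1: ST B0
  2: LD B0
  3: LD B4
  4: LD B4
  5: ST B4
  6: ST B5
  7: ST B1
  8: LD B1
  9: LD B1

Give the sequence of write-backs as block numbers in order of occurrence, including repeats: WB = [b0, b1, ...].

0: R B1 -> L1 miss  d=-]
1: W B0 -> L0 miss  d=D]
2: R B0 -> L0 hit  d=D]
3: R B4 -> L0 miss wb->B0  d=-]
4: R B4 -> L0 hit  d=-]
5: W B4 -> L0 hit  d=D]
6: W B5 -> L1 miss  d=D]
7: W B1 -> L1 miss wb->B5  d=D]
8: R B1 -> L1 hit  d=D]
9: R B1 -> L1 hit  d=D]

WB = [0, 5]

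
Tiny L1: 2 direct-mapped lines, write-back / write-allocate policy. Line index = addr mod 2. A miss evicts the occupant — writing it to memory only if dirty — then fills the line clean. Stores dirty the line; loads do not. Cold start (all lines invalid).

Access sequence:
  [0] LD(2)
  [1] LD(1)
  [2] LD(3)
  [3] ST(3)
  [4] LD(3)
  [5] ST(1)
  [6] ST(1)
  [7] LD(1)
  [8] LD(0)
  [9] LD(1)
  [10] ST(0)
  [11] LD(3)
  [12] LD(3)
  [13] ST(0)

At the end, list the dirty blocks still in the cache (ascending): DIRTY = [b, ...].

0: R B2 -> L0 miss  d=-]
1: R B1 -> L1 miss  d=-]
2: R B3 -> L1 miss  d=-]
3: W B3 -> L1 hit  d=D]
4: R B3 -> L1 hit  d=D]
5: W B1 -> L1 miss wb->B3  d=D]
6: W B1 -> L1 hit  d=D]
7: R B1 -> L1 hit  d=D]
8: R B0 -> L0 miss  d=-]
9: R B1 -> L1 hit  d=D]
10: W B0 -> L0 hit  d=D]
11: R B3 -> L1 miss wb->B1  d=-]
12: R B3 -> L1 hit  d=-]
13: W B0 -> L0 hit  d=D]

DIRTY = [0]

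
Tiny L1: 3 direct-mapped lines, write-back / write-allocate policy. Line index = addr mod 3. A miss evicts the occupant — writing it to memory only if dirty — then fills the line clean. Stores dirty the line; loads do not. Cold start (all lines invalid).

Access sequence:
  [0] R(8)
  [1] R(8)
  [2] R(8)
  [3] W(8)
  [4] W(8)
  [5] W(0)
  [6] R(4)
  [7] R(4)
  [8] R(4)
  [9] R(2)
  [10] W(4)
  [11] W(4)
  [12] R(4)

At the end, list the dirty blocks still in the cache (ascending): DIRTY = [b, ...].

0: R B8 → L2 miss [-]
1: R B8 → L2 hit [-]
2: R B8 → L2 hit [-]
3: W B8 → L2 hit [D]
4: W B8 → L2 hit [D]
5: W B0 → L0 miss [D]
6: R B4 → L1 miss [-]
7: R B4 → L1 hit [-]
8: R B4 → L1 hit [-]
9: R B2 → L2 miss wb→B8 [-]
10: W B4 → L1 hit [D]
11: W B4 → L1 hit [D]
12: R B4 → L1 hit [D]

DIRTY = [0, 4]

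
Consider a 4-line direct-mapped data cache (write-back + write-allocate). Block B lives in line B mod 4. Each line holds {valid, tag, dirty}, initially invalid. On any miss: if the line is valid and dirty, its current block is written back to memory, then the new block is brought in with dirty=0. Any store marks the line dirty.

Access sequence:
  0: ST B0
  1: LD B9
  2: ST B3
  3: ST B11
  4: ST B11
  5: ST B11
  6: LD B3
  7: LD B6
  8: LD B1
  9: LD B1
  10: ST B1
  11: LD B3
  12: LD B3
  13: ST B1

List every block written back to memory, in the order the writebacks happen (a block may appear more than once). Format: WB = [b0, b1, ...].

  0 | W B0 → L0 miss [D]
  1 | R B9 → L1 miss [-]
  2 | W B3 → L3 miss [D]
  3 | W B11 → L3 miss wb→B3 [D]
  4 | W B11 → L3 hit [D]
  5 | W B11 → L3 hit [D]
  6 | R B3 → L3 miss wb→B11 [-]
  7 | R B6 → L2 miss [-]
  8 | R B1 → L1 miss [-]
  9 | R B1 → L1 hit [-]
  10 | W B1 → L1 hit [D]
  11 | R B3 → L3 hit [-]
  12 | R B3 → L3 hit [-]
  13 | W B1 → L1 hit [D]

WB = [3, 11]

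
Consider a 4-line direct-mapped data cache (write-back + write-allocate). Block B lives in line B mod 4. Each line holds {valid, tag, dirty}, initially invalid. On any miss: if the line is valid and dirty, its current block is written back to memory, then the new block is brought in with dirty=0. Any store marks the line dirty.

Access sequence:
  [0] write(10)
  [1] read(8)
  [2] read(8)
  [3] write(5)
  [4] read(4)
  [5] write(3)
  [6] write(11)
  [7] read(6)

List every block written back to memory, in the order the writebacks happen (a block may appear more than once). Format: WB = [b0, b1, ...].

  0 | W B10 → L2 miss [D]
  1 | R B8 → L0 miss [-]
  2 | R B8 → L0 hit [-]
  3 | W B5 → L1 miss [D]
  4 | R B4 → L0 miss [-]
  5 | W B3 → L3 miss [D]
  6 | W B11 → L3 miss wb→B3 [D]
  7 | R B6 → L2 miss wb→B10 [-]

WB = [3, 10]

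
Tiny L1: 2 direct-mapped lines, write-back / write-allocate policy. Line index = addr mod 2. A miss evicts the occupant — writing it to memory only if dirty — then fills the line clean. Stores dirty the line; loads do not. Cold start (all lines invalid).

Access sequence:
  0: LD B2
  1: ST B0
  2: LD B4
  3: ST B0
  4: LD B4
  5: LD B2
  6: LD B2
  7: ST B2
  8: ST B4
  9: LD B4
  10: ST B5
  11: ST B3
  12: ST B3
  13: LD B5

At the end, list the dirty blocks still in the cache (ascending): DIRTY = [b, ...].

DIRTY = [4]

  0 | R B2 → L0 miss [-]
  1 | W B0 → L0 miss [D]
  2 | R B4 → L0 miss wb→B0 [-]
  3 | W B0 → L0 miss [D]
  4 | R B4 → L0 miss wb→B0 [-]
  5 | R B2 → L0 miss [-]
  6 | R B2 → L0 hit [-]
  7 | W B2 → L0 hit [D]
  8 | W B4 → L0 miss wb→B2 [D]
  9 | R B4 → L0 hit [D]
  10 | W B5 → L1 miss [D]
  11 | W B3 → L1 miss wb→B5 [D]
  12 | W B3 → L1 hit [D]
  13 | R B5 → L1 miss wb→B3 [-]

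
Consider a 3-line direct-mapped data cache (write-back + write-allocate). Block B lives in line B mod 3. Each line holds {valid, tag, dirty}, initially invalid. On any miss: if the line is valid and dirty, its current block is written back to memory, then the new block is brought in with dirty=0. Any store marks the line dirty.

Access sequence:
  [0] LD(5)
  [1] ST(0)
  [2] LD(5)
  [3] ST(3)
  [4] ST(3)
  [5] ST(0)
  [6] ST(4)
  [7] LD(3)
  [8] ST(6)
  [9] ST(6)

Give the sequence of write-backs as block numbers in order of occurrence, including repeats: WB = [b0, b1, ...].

WB = [0, 3, 0]

0: R B5 -> L2 miss  d=-]
1: W B0 -> L0 miss  d=D]
2: R B5 -> L2 hit  d=-]
3: W B3 -> L0 miss wb->B0  d=D]
4: W B3 -> L0 hit  d=D]
5: W B0 -> L0 miss wb->B3  d=D]
6: W B4 -> L1 miss  d=D]
7: R B3 -> L0 miss wb->B0  d=-]
8: W B6 -> L0 miss  d=D]
9: W B6 -> L0 hit  d=D]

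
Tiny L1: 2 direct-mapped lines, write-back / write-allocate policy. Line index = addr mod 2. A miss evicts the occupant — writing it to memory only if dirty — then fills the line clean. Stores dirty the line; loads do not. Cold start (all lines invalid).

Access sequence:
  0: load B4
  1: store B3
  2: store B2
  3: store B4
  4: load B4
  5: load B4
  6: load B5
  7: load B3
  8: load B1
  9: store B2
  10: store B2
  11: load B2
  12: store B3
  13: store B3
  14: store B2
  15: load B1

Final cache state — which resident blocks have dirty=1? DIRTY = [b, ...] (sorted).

0: R B4 -> L0 miss  d=-]
1: W B3 -> L1 miss  d=D]
2: W B2 -> L0 miss  d=D]
3: W B4 -> L0 miss wb->B2  d=D]
4: R B4 -> L0 hit  d=D]
5: R B4 -> L0 hit  d=D]
6: R B5 -> L1 miss wb->B3  d=-]
7: R B3 -> L1 miss  d=-]
8: R B1 -> L1 miss  d=-]
9: W B2 -> L0 miss wb->B4  d=D]
10: W B2 -> L0 hit  d=D]
11: R B2 -> L0 hit  d=D]
12: W B3 -> L1 miss  d=D]
13: W B3 -> L1 hit  d=D]
14: W B2 -> L0 hit  d=D]
15: R B1 -> L1 miss wb->B3  d=-]

DIRTY = [2]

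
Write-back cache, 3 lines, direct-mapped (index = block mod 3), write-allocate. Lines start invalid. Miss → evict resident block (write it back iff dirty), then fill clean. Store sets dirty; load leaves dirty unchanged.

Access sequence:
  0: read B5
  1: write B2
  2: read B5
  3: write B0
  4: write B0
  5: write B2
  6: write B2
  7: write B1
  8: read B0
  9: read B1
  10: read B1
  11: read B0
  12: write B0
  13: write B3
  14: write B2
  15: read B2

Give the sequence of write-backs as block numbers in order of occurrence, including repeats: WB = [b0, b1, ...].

WB = [2, 0]

  0 | R B5 → L2 miss [-]
  1 | W B2 → L2 miss [D]
  2 | R B5 → L2 miss wb→B2 [-]
  3 | W B0 → L0 miss [D]
  4 | W B0 → L0 hit [D]
  5 | W B2 → L2 miss [D]
  6 | W B2 → L2 hit [D]
  7 | W B1 → L1 miss [D]
  8 | R B0 → L0 hit [D]
  9 | R B1 → L1 hit [D]
  10 | R B1 → L1 hit [D]
  11 | R B0 → L0 hit [D]
  12 | W B0 → L0 hit [D]
  13 | W B3 → L0 miss wb→B0 [D]
  14 | W B2 → L2 hit [D]
  15 | R B2 → L2 hit [D]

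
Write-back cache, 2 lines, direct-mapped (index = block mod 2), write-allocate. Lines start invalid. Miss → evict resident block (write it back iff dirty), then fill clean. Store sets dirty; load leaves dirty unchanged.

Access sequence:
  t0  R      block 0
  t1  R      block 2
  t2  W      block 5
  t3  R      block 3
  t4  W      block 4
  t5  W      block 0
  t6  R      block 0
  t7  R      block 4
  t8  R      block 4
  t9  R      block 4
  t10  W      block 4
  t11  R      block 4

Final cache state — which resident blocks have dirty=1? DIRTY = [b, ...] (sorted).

DIRTY = [4]

0: R B0 -> L0 miss  d=-]
1: R B2 -> L0 miss  d=-]
2: W B5 -> L1 miss  d=D]
3: R B3 -> L1 miss wb->B5  d=-]
4: W B4 -> L0 miss  d=D]
5: W B0 -> L0 miss wb->B4  d=D]
6: R B0 -> L0 hit  d=D]
7: R B4 -> L0 miss wb->B0  d=-]
8: R B4 -> L0 hit  d=-]
9: R B4 -> L0 hit  d=-]
10: W B4 -> L0 hit  d=D]
11: R B4 -> L0 hit  d=D]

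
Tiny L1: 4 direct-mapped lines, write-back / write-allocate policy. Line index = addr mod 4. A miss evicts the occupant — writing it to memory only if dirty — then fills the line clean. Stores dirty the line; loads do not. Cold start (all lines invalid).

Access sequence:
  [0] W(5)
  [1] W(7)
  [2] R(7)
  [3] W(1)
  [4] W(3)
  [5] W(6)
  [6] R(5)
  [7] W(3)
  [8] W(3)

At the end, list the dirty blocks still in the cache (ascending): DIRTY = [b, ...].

DIRTY = [3, 6]

  0 | W B5 → L1 miss [D]
  1 | W B7 → L3 miss [D]
  2 | R B7 → L3 hit [D]
  3 | W B1 → L1 miss wb→B5 [D]
  4 | W B3 → L3 miss wb→B7 [D]
  5 | W B6 → L2 miss [D]
  6 | R B5 → L1 miss wb→B1 [-]
  7 | W B3 → L3 hit [D]
  8 | W B3 → L3 hit [D]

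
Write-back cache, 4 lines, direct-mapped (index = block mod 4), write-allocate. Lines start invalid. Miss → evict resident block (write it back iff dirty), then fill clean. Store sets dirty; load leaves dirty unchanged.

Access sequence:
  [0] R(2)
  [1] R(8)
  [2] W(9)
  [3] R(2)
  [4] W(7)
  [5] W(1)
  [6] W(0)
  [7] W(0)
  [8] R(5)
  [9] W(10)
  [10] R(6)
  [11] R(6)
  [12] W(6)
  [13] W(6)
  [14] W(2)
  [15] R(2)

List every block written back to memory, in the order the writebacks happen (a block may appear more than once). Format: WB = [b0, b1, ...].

WB = [9, 1, 10, 6]

0: R B2 → L2 miss [-]
1: R B8 → L0 miss [-]
2: W B9 → L1 miss [D]
3: R B2 → L2 hit [-]
4: W B7 → L3 miss [D]
5: W B1 → L1 miss wb→B9 [D]
6: W B0 → L0 miss [D]
7: W B0 → L0 hit [D]
8: R B5 → L1 miss wb→B1 [-]
9: W B10 → L2 miss [D]
10: R B6 → L2 miss wb→B10 [-]
11: R B6 → L2 hit [-]
12: W B6 → L2 hit [D]
13: W B6 → L2 hit [D]
14: W B2 → L2 miss wb→B6 [D]
15: R B2 → L2 hit [D]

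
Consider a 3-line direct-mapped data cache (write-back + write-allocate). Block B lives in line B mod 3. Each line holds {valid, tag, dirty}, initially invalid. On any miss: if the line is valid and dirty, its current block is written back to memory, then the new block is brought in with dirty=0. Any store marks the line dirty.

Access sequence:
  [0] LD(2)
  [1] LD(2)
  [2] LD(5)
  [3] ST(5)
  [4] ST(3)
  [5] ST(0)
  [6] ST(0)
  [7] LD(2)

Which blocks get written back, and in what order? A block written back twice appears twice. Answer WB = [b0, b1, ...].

0: R B2 -> L2 miss  d=-]
1: R B2 -> L2 hit  d=-]
2: R B5 -> L2 miss  d=-]
3: W B5 -> L2 hit  d=D]
4: W B3 -> L0 miss  d=D]
5: W B0 -> L0 miss wb->B3  d=D]
6: W B0 -> L0 hit  d=D]
7: R B2 -> L2 miss wb->B5  d=-]

WB = [3, 5]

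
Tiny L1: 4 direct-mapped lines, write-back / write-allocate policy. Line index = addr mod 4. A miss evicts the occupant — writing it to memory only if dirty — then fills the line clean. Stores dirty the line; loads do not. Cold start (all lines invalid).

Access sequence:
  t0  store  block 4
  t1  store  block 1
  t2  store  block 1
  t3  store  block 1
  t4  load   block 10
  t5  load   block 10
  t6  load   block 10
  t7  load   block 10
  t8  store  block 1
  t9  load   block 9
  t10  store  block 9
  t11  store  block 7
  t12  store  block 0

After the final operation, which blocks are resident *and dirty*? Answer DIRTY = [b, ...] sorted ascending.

DIRTY = [0, 7, 9]

0: W B4 → L0 miss [D]
1: W B1 → L1 miss [D]
2: W B1 → L1 hit [D]
3: W B1 → L1 hit [D]
4: R B10 → L2 miss [-]
5: R B10 → L2 hit [-]
6: R B10 → L2 hit [-]
7: R B10 → L2 hit [-]
8: W B1 → L1 hit [D]
9: R B9 → L1 miss wb→B1 [-]
10: W B9 → L1 hit [D]
11: W B7 → L3 miss [D]
12: W B0 → L0 miss wb→B4 [D]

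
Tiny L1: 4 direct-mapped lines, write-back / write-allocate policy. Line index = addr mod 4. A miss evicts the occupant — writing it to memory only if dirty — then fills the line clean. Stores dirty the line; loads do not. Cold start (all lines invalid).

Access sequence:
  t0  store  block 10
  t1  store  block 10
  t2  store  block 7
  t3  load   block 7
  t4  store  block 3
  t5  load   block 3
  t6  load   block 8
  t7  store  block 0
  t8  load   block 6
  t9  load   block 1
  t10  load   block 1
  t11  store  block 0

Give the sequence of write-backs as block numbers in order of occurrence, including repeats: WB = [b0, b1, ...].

WB = [7, 10]

0: W B10 -> L2 miss  d=D]
1: W B10 -> L2 hit  d=D]
2: W B7 -> L3 miss  d=D]
3: R B7 -> L3 hit  d=D]
4: W B3 -> L3 miss wb->B7  d=D]
5: R B3 -> L3 hit  d=D]
6: R B8 -> L0 miss  d=-]
7: W B0 -> L0 miss  d=D]
8: R B6 -> L2 miss wb->B10  d=-]
9: R B1 -> L1 miss  d=-]
10: R B1 -> L1 hit  d=-]
11: W B0 -> L0 hit  d=D]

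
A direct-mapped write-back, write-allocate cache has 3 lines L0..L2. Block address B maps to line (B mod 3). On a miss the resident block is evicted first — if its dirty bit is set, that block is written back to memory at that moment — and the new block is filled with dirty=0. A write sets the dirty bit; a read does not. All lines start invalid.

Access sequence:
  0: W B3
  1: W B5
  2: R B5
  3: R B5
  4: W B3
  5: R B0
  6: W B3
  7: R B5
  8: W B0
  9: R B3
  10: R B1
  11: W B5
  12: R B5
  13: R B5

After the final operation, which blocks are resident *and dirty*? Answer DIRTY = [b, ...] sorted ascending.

0: W B3 -> L0 miss  d=D]
1: W B5 -> L2 miss  d=D]
2: R B5 -> L2 hit  d=D]
3: R B5 -> L2 hit  d=D]
4: W B3 -> L0 hit  d=D]
5: R B0 -> L0 miss wb->B3  d=-]
6: W B3 -> L0 miss  d=D]
7: R B5 -> L2 hit  d=D]
8: W B0 -> L0 miss wb->B3  d=D]
9: R B3 -> L0 miss wb->B0  d=-]
10: R B1 -> L1 miss  d=-]
11: W B5 -> L2 hit  d=D]
12: R B5 -> L2 hit  d=D]
13: R B5 -> L2 hit  d=D]

DIRTY = [5]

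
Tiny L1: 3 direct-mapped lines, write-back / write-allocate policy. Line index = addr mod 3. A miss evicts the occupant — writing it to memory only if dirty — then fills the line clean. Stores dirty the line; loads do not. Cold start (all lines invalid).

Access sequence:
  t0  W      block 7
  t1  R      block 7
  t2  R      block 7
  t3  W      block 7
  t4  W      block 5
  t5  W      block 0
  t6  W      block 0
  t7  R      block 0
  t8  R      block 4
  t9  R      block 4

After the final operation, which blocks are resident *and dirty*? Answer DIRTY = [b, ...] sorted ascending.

0: W B7 -> L1 miss  d=D]
1: R B7 -> L1 hit  d=D]
2: R B7 -> L1 hit  d=D]
3: W B7 -> L1 hit  d=D]
4: W B5 -> L2 miss  d=D]
5: W B0 -> L0 miss  d=D]
6: W B0 -> L0 hit  d=D]
7: R B0 -> L0 hit  d=D]
8: R B4 -> L1 miss wb->B7  d=-]
9: R B4 -> L1 hit  d=-]

DIRTY = [0, 5]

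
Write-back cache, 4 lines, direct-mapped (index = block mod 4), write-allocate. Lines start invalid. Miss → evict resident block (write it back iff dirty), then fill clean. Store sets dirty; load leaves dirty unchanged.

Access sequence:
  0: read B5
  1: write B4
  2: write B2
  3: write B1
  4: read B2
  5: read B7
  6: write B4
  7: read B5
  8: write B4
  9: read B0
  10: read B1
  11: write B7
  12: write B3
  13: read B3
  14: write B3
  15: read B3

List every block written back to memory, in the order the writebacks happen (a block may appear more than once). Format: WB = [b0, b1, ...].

0: R B5 -> L1 miss  d=-]
1: W B4 -> L0 miss  d=D]
2: W B2 -> L2 miss  d=D]
3: W B1 -> L1 miss  d=D]
4: R B2 -> L2 hit  d=D]
5: R B7 -> L3 miss  d=-]
6: W B4 -> L0 hit  d=D]
7: R B5 -> L1 miss wb->B1  d=-]
8: W B4 -> L0 hit  d=D]
9: R B0 -> L0 miss wb->B4  d=-]
10: R B1 -> L1 miss  d=-]
11: W B7 -> L3 hit  d=D]
12: W B3 -> L3 miss wb->B7  d=D]
13: R B3 -> L3 hit  d=D]
14: W B3 -> L3 hit  d=D]
15: R B3 -> L3 hit  d=D]

WB = [1, 4, 7]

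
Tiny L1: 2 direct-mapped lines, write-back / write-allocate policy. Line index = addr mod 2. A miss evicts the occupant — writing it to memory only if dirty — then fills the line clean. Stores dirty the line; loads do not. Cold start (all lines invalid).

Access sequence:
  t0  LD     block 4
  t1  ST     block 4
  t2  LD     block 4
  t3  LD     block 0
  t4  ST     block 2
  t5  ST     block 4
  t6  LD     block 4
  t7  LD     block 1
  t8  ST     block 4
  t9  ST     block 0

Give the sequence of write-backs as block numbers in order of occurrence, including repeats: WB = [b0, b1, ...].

0: R B4 -> L0 miss  d=-]
1: W B4 -> L0 hit  d=D]
2: R B4 -> L0 hit  d=D]
3: R B0 -> L0 miss wb->B4  d=-]
4: W B2 -> L0 miss  d=D]
5: W B4 -> L0 miss wb->B2  d=D]
6: R B4 -> L0 hit  d=D]
7: R B1 -> L1 miss  d=-]
8: W B4 -> L0 hit  d=D]
9: W B0 -> L0 miss wb->B4  d=D]

WB = [4, 2, 4]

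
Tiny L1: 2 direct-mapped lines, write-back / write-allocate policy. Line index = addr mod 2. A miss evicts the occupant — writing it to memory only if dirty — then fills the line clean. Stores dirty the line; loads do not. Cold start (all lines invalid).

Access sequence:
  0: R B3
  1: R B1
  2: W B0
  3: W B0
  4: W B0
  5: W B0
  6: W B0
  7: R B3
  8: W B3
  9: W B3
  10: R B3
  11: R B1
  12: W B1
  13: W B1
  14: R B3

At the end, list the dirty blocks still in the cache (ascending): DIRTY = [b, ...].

0: R B3 -> L1 miss  d=-]
1: R B1 -> L1 miss  d=-]
2: W B0 -> L0 miss  d=D]
3: W B0 -> L0 hit  d=D]
4: W B0 -> L0 hit  d=D]
5: W B0 -> L0 hit  d=D]
6: W B0 -> L0 hit  d=D]
7: R B3 -> L1 miss  d=-]
8: W B3 -> L1 hit  d=D]
9: W B3 -> L1 hit  d=D]
10: R B3 -> L1 hit  d=D]
11: R B1 -> L1 miss wb->B3  d=-]
12: W B1 -> L1 hit  d=D]
13: W B1 -> L1 hit  d=D]
14: R B3 -> L1 miss wb->B1  d=-]

DIRTY = [0]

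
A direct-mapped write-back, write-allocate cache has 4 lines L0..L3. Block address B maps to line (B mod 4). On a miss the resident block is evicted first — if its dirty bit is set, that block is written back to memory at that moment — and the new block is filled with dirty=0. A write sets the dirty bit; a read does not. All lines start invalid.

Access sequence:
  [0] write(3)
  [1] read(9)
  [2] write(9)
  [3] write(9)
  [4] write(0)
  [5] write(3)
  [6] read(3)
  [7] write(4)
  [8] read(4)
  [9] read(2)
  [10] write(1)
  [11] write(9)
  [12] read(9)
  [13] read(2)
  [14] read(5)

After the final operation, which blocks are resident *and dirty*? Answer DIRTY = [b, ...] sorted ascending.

DIRTY = [3, 4]

  0 | W B3 → L3 miss [D]
  1 | R B9 → L1 miss [-]
  2 | W B9 → L1 hit [D]
  3 | W B9 → L1 hit [D]
  4 | W B0 → L0 miss [D]
  5 | W B3 → L3 hit [D]
  6 | R B3 → L3 hit [D]
  7 | W B4 → L0 miss wb→B0 [D]
  8 | R B4 → L0 hit [D]
  9 | R B2 → L2 miss [-]
  10 | W B1 → L1 miss wb→B9 [D]
  11 | W B9 → L1 miss wb→B1 [D]
  12 | R B9 → L1 hit [D]
  13 | R B2 → L2 hit [-]
  14 | R B5 → L1 miss wb→B9 [-]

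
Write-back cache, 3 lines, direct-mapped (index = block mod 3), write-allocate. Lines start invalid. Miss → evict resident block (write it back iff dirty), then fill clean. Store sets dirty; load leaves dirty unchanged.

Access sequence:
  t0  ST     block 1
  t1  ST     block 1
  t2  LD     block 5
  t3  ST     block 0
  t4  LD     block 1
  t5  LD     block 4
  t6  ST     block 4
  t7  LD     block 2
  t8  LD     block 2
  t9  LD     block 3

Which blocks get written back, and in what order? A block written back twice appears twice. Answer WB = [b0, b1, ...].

  0 | W B1 → L1 miss [D]
  1 | W B1 → L1 hit [D]
  2 | R B5 → L2 miss [-]
  3 | W B0 → L0 miss [D]
  4 | R B1 → L1 hit [D]
  5 | R B4 → L1 miss wb→B1 [-]
  6 | W B4 → L1 hit [D]
  7 | R B2 → L2 miss [-]
  8 | R B2 → L2 hit [-]
  9 | R B3 → L0 miss wb→B0 [-]

WB = [1, 0]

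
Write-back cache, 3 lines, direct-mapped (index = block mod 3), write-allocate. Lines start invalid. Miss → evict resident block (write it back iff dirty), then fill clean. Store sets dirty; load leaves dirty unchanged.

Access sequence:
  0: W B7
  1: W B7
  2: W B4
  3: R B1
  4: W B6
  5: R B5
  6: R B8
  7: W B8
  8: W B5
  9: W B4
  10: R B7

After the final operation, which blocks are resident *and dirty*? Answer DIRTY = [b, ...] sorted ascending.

0: W B7 -> L1 miss  d=D]
1: W B7 -> L1 hit  d=D]
2: W B4 -> L1 miss wb->B7  d=D]
3: R B1 -> L1 miss wb->B4  d=-]
4: W B6 -> L0 miss  d=D]
5: R B5 -> L2 miss  d=-]
6: R B8 -> L2 miss  d=-]
7: W B8 -> L2 hit  d=D]
8: W B5 -> L2 miss wb->B8  d=D]
9: W B4 -> L1 miss  d=D]
10: R B7 -> L1 miss wb->B4  d=-]

DIRTY = [5, 6]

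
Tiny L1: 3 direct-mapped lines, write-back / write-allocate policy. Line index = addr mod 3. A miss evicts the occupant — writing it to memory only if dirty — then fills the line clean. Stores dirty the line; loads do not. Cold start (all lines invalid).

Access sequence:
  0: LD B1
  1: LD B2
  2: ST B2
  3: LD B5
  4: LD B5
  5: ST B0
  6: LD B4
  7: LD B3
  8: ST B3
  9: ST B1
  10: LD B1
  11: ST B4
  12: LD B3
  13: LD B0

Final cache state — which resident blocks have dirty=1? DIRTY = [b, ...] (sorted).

DIRTY = [4]

  0 | R B1 → L1 miss [-]
  1 | R B2 → L2 miss [-]
  2 | W B2 → L2 hit [D]
  3 | R B5 → L2 miss wb→B2 [-]
  4 | R B5 → L2 hit [-]
  5 | W B0 → L0 miss [D]
  6 | R B4 → L1 miss [-]
  7 | R B3 → L0 miss wb→B0 [-]
  8 | W B3 → L0 hit [D]
  9 | W B1 → L1 miss [D]
  10 | R B1 → L1 hit [D]
  11 | W B4 → L1 miss wb→B1 [D]
  12 | R B3 → L0 hit [D]
  13 | R B0 → L0 miss wb→B3 [-]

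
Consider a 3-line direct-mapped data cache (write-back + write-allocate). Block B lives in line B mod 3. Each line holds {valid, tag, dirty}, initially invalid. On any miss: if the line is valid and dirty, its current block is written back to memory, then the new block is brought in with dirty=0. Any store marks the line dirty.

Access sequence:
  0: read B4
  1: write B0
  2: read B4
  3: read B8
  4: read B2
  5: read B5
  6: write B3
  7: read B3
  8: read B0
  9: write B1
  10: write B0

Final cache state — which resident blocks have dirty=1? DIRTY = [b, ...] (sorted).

  0 | R B4 → L1 miss [-]
  1 | W B0 → L0 miss [D]
  2 | R B4 → L1 hit [-]
  3 | R B8 → L2 miss [-]
  4 | R B2 → L2 miss [-]
  5 | R B5 → L2 miss [-]
  6 | W B3 → L0 miss wb→B0 [D]
  7 | R B3 → L0 hit [D]
  8 | R B0 → L0 miss wb→B3 [-]
  9 | W B1 → L1 miss [D]
  10 | W B0 → L0 hit [D]

DIRTY = [0, 1]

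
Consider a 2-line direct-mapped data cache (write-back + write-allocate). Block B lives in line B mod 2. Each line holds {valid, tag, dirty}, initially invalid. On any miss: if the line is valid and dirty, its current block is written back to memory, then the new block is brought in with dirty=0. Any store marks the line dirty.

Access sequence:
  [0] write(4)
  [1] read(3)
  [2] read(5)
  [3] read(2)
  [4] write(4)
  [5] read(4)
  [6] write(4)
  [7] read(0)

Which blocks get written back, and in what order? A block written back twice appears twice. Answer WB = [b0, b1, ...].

WB = [4, 4]

0: W B4 → L0 miss [D]
1: R B3 → L1 miss [-]
2: R B5 → L1 miss [-]
3: R B2 → L0 miss wb→B4 [-]
4: W B4 → L0 miss [D]
5: R B4 → L0 hit [D]
6: W B4 → L0 hit [D]
7: R B0 → L0 miss wb→B4 [-]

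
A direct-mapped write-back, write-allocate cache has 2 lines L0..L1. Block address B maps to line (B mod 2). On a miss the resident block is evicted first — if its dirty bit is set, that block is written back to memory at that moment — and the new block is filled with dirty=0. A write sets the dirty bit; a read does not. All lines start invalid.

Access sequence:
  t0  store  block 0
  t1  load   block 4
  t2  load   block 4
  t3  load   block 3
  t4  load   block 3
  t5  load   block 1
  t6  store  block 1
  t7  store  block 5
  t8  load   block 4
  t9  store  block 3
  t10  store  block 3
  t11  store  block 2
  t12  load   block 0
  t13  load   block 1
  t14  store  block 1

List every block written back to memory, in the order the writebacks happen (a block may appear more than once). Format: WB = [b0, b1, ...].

  0 | W B0 → L0 miss [D]
  1 | R B4 → L0 miss wb→B0 [-]
  2 | R B4 → L0 hit [-]
  3 | R B3 → L1 miss [-]
  4 | R B3 → L1 hit [-]
  5 | R B1 → L1 miss [-]
  6 | W B1 → L1 hit [D]
  7 | W B5 → L1 miss wb→B1 [D]
  8 | R B4 → L0 hit [-]
  9 | W B3 → L1 miss wb→B5 [D]
  10 | W B3 → L1 hit [D]
  11 | W B2 → L0 miss [D]
  12 | R B0 → L0 miss wb→B2 [-]
  13 | R B1 → L1 miss wb→B3 [-]
  14 | W B1 → L1 hit [D]

WB = [0, 1, 5, 2, 3]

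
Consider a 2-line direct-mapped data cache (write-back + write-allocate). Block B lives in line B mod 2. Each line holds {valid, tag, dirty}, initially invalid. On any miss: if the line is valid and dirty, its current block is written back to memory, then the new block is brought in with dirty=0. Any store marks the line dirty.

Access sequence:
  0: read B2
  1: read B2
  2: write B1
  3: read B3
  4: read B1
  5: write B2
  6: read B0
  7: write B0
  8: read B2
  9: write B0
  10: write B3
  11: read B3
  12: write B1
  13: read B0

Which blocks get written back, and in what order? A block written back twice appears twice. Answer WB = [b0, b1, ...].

0: R B2 → L0 miss [-]
1: R B2 → L0 hit [-]
2: W B1 → L1 miss [D]
3: R B3 → L1 miss wb→B1 [-]
4: R B1 → L1 miss [-]
5: W B2 → L0 hit [D]
6: R B0 → L0 miss wb→B2 [-]
7: W B0 → L0 hit [D]
8: R B2 → L0 miss wb→B0 [-]
9: W B0 → L0 miss [D]
10: W B3 → L1 miss [D]
11: R B3 → L1 hit [D]
12: W B1 → L1 miss wb→B3 [D]
13: R B0 → L0 hit [D]

WB = [1, 2, 0, 3]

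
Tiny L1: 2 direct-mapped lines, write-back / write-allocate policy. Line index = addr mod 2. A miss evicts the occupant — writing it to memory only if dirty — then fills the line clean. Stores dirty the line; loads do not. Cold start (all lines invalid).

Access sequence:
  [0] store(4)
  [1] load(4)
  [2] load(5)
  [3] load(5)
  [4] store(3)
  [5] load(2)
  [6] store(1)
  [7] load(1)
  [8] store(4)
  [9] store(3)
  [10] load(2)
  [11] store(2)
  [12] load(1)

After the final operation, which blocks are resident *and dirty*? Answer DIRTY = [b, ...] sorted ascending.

  0 | W B4 → L0 miss [D]
  1 | R B4 → L0 hit [D]
  2 | R B5 → L1 miss [-]
  3 | R B5 → L1 hit [-]
  4 | W B3 → L1 miss [D]
  5 | R B2 → L0 miss wb→B4 [-]
  6 | W B1 → L1 miss wb→B3 [D]
  7 | R B1 → L1 hit [D]
  8 | W B4 → L0 miss [D]
  9 | W B3 → L1 miss wb→B1 [D]
  10 | R B2 → L0 miss wb→B4 [-]
  11 | W B2 → L0 hit [D]
  12 | R B1 → L1 miss wb→B3 [-]

DIRTY = [2]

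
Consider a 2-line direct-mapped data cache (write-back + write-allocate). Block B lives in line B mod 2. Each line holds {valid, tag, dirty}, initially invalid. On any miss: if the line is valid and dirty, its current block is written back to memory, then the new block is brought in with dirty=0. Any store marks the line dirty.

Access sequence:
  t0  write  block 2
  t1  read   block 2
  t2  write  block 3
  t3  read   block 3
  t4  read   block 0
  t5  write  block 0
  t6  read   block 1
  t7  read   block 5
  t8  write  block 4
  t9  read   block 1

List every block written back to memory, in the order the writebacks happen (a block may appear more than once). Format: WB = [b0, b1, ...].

0: W B2 -> L0 miss  d=D]
1: R B2 -> L0 hit  d=D]
2: W B3 -> L1 miss  d=D]
3: R B3 -> L1 hit  d=D]
4: R B0 -> L0 miss wb->B2  d=-]
5: W B0 -> L0 hit  d=D]
6: R B1 -> L1 miss wb->B3  d=-]
7: R B5 -> L1 miss  d=-]
8: W B4 -> L0 miss wb->B0  d=D]
9: R B1 -> L1 miss  d=-]

WB = [2, 3, 0]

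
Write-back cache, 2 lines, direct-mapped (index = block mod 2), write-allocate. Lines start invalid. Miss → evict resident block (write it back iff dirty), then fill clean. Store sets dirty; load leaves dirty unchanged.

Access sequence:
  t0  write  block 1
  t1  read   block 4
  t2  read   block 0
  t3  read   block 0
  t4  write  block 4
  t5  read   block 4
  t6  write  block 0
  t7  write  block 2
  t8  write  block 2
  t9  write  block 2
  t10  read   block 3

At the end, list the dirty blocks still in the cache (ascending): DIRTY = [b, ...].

DIRTY = [2]

0: W B1 -> L1 miss  d=D]
1: R B4 -> L0 miss  d=-]
2: R B0 -> L0 miss  d=-]
3: R B0 -> L0 hit  d=-]
4: W B4 -> L0 miss  d=D]
5: R B4 -> L0 hit  d=D]
6: W B0 -> L0 miss wb->B4  d=D]
7: W B2 -> L0 miss wb->B0  d=D]
8: W B2 -> L0 hit  d=D]
9: W B2 -> L0 hit  d=D]
10: R B3 -> L1 miss wb->B1  d=-]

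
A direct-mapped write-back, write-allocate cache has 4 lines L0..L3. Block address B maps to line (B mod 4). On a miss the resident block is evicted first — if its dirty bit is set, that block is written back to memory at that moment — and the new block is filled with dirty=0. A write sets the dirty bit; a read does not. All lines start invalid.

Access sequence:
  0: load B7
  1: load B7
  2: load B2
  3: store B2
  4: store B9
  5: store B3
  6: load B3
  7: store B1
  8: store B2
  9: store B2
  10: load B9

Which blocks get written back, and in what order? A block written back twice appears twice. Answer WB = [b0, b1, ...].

  0 | R B7 → L3 miss [-]
  1 | R B7 → L3 hit [-]
  2 | R B2 → L2 miss [-]
  3 | W B2 → L2 hit [D]
  4 | W B9 → L1 miss [D]
  5 | W B3 → L3 miss [D]
  6 | R B3 → L3 hit [D]
  7 | W B1 → L1 miss wb→B9 [D]
  8 | W B2 → L2 hit [D]
  9 | W B2 → L2 hit [D]
  10 | R B9 → L1 miss wb→B1 [-]

WB = [9, 1]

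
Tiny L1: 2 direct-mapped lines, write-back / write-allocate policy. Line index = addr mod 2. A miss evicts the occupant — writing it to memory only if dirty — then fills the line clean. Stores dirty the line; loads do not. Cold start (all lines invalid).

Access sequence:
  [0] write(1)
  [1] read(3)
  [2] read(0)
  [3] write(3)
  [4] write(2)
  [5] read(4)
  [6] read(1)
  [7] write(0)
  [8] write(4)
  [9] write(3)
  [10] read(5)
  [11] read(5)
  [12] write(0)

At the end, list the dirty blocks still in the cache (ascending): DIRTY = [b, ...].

0: W B1 -> L1 miss  d=D]
1: R B3 -> L1 miss wb->B1  d=-]
2: R B0 -> L0 miss  d=-]
3: W B3 -> L1 hit  d=D]
4: W B2 -> L0 miss  d=D]
5: R B4 -> L0 miss wb->B2  d=-]
6: R B1 -> L1 miss wb->B3  d=-]
7: W B0 -> L0 miss  d=D]
8: W B4 -> L0 miss wb->B0  d=D]
9: W B3 -> L1 miss  d=D]
10: R B5 -> L1 miss wb->B3  d=-]
11: R B5 -> L1 hit  d=-]
12: W B0 -> L0 miss wb->B4  d=D]

DIRTY = [0]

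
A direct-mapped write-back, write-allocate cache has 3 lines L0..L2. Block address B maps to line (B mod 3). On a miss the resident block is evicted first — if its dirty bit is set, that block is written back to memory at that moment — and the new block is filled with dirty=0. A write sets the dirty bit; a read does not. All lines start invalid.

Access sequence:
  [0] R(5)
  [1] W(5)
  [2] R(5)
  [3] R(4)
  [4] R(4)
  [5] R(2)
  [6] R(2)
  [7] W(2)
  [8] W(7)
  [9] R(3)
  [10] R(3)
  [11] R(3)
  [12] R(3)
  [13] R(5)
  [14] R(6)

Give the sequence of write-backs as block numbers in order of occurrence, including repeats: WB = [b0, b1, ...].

  0 | R B5 → L2 miss [-]
  1 | W B5 → L2 hit [D]
  2 | R B5 → L2 hit [D]
  3 | R B4 → L1 miss [-]
  4 | R B4 → L1 hit [-]
  5 | R B2 → L2 miss wb→B5 [-]
  6 | R B2 → L2 hit [-]
  7 | W B2 → L2 hit [D]
  8 | W B7 → L1 miss [D]
  9 | R B3 → L0 miss [-]
  10 | R B3 → L0 hit [-]
  11 | R B3 → L0 hit [-]
  12 | R B3 → L0 hit [-]
  13 | R B5 → L2 miss wb→B2 [-]
  14 | R B6 → L0 miss [-]

WB = [5, 2]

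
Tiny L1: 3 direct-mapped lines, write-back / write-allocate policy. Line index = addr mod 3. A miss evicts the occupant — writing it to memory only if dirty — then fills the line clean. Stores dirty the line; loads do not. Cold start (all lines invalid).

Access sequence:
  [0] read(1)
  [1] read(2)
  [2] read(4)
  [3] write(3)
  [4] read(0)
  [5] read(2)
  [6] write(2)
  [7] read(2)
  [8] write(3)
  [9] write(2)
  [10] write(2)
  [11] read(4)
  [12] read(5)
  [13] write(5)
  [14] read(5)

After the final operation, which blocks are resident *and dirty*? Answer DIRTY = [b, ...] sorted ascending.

DIRTY = [3, 5]

0: R B1 → L1 miss [-]
1: R B2 → L2 miss [-]
2: R B4 → L1 miss [-]
3: W B3 → L0 miss [D]
4: R B0 → L0 miss wb→B3 [-]
5: R B2 → L2 hit [-]
6: W B2 → L2 hit [D]
7: R B2 → L2 hit [D]
8: W B3 → L0 miss [D]
9: W B2 → L2 hit [D]
10: W B2 → L2 hit [D]
11: R B4 → L1 hit [-]
12: R B5 → L2 miss wb→B2 [-]
13: W B5 → L2 hit [D]
14: R B5 → L2 hit [D]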